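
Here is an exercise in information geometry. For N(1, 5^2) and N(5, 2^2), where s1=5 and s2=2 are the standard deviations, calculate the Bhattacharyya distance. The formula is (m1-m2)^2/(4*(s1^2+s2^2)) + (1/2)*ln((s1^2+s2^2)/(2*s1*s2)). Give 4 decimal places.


Bhattacharyya distance between two Gaussians:
DB = (m1-m2)^2/(4*(s1^2+s2^2)) + (1/2)*ln((s1^2+s2^2)/(2*s1*s2)).
(m1-m2)^2 = (-4)^2 = 16.
s1^2+s2^2 = 25 + 4 = 29.
term1 = 16/116 = 0.137931.
term2 = 0.5*ln(29/20.0) = 0.185782.
DB = 0.137931 + 0.185782 = 0.3237

0.3237


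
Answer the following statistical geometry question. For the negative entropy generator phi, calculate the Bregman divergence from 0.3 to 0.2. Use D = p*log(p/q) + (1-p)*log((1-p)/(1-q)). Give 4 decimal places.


Bregman divergence with negative entropy generator:
D = p*log(p/q) + (1-p)*log((1-p)/(1-q)).
p = 0.3, q = 0.2.
p*log(p/q) = 0.3*log(0.3/0.2) = 0.12164.
(1-p)*log((1-p)/(1-q)) = 0.7*log(0.7/0.8) = -0.093472.
D = 0.12164 + -0.093472 = 0.0282

0.0282


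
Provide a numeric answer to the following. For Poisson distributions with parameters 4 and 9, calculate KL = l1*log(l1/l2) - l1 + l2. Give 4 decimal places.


KL divergence for Poisson:
KL = l1*log(l1/l2) - l1 + l2.
l1 = 4, l2 = 9.
log(4/9) = -0.81093.
l1*log(l1/l2) = 4 * -0.81093 = -3.243721.
KL = -3.243721 - 4 + 9 = 1.7563

1.7563


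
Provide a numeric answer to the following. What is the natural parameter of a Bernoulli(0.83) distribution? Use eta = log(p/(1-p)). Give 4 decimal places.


Natural parameter for Bernoulli: eta = log(p/(1-p)).
p = 0.83, 1-p = 0.17.
p/(1-p) = 4.882353.
eta = log(4.882353) = 1.5856

1.5856


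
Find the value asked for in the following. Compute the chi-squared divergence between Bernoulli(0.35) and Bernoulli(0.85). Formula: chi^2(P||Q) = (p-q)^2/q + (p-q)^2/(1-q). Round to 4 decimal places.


Chi-squared divergence between Bernoulli distributions:
chi^2 = (p-q)^2/q + (p-q)^2/(1-q).
p = 0.35, q = 0.85, p-q = -0.5.
(p-q)^2 = 0.25.
term1 = 0.25/0.85 = 0.294118.
term2 = 0.25/0.15 = 1.666667.
chi^2 = 0.294118 + 1.666667 = 1.9608

1.9608


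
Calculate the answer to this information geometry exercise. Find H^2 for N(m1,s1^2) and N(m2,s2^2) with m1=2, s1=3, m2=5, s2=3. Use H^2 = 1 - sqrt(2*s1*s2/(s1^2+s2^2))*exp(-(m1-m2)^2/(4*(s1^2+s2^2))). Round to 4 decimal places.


Squared Hellinger distance for Gaussians:
H^2 = 1 - sqrt(2*s1*s2/(s1^2+s2^2)) * exp(-(m1-m2)^2/(4*(s1^2+s2^2))).
s1^2 = 9, s2^2 = 9, s1^2+s2^2 = 18.
sqrt(2*3*3/(18)) = 1.0.
(m1-m2)^2 = (-3)^2 = 9.
exp(-9/(4*18)) = exp(-0.125) = 0.882497.
H^2 = 1 - 1.0*0.882497 = 0.1175

0.1175


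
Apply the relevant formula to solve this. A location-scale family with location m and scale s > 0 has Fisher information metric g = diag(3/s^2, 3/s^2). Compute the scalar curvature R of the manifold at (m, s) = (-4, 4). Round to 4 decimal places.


The metric has the form g = (A dm^2 + B ds^2)/s^2 with A = 3, B = 3.
Substitute u = sqrt(A/B)*m: g = B*(du^2 + ds^2)/s^2, i.e. B times the
Poincare upper half-plane metric, which has constant Gaussian curvature -1.
Scaling a 2D metric by a constant c divides the Gaussian curvature by c,
so K = -1/B = -1/(3) = -0.3333 everywhere (the point (m, s) = (-4, 4) is irrelevant:
the curvature is constant).
Scalar curvature in dimension 2: R = 2K = -2/(3) = -0.6667.

-0.6667


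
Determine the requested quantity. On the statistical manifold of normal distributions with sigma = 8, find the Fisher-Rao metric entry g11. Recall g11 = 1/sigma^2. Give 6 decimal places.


For the 2-parameter normal family, the Fisher metric has:
  g11 = 1/sigma^2, g22 = 2/sigma^2.
sigma = 8, sigma^2 = 64.
g11 = 0.015625

0.015625


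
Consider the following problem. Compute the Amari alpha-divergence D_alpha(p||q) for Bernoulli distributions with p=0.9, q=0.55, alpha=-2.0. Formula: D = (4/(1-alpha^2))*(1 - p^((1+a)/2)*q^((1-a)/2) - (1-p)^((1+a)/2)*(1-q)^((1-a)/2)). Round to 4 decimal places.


Amari alpha-divergence:
D = (4/(1-alpha^2))*(1 - p^((1+a)/2)*q^((1-a)/2) - (1-p)^((1+a)/2)*(1-q)^((1-a)/2)).
alpha = -2.0, p = 0.9, q = 0.55.
e1 = (1+alpha)/2 = -0.5, e2 = (1-alpha)/2 = 1.5.
t1 = p^e1 * q^e2 = 0.9^-0.5 * 0.55^1.5 = 0.429955.
t2 = (1-p)^e1 * (1-q)^e2 = 0.1^-0.5 * 0.45^1.5 = 0.954594.
4/(1-alpha^2) = -1.333333.
D = -1.333333*(1 - 0.429955 - 0.954594) = 0.5127

0.5127


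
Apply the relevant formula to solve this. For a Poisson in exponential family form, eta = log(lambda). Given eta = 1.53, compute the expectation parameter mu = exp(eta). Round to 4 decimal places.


Expectation parameter for Poisson exponential family:
mu = exp(eta).
eta = 1.53.
mu = exp(1.53) = 4.6182

4.6182


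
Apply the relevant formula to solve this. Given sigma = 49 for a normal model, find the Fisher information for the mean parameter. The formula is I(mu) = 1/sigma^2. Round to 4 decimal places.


The Fisher information for the mean of a normal distribution is I(mu) = 1/sigma^2.
sigma = 49, so sigma^2 = 2401.
I(mu) = 1/2401 = 0.0004

0.0004


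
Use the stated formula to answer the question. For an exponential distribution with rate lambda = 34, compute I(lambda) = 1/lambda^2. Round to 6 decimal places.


Fisher information for exponential: I(lambda) = 1/lambda^2.
lambda = 34, lambda^2 = 1156.
I = 1/1156 = 0.000865

0.000865


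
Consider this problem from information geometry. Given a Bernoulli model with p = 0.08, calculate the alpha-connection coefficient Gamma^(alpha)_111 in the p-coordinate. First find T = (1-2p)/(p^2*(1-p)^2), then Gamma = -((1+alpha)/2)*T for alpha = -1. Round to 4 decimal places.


Skewness (Amari-Chentsov) tensor: T = (1-2p)/(p^2*(1-p)^2).
p = 0.08, 1-2p = 0.84, p^2 = 0.0064, (1-p)^2 = 0.8464.
T = 0.84/(0.0064 * 0.8464) = 155.068526.
In the p-coordinate, Gamma^(alpha) = Gamma^(0) - (alpha/2)*T with Gamma^(0) = (1/2)*g'(p) = -T/2,
so Gamma^(alpha) = -((1+alpha)/2)*T.
alpha = -1, -(1+alpha)/2 = 0.0.
Gamma = 0.0 * 155.068526 = 0.0000

0.0000


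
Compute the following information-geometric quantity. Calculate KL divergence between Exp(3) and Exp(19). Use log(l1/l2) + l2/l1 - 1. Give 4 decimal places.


KL divergence for exponential family:
KL = log(l1/l2) + l2/l1 - 1.
log(3/19) = -1.845827.
19/3 = 6.333333.
KL = -1.845827 + 6.333333 - 1 = 3.4875

3.4875


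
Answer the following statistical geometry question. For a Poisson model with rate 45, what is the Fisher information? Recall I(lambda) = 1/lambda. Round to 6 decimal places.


Fisher information for Poisson: I(lambda) = 1/lambda.
lambda = 45.
I(lambda) = 1/45 = 0.022222

0.022222


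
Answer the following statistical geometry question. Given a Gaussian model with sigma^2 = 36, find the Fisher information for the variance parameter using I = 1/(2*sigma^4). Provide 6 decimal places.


Fisher information for variance: I(sigma^2) = 1/(2*sigma^4).
sigma^2 = 36, so sigma^4 = 1296.
I = 1/(2*1296) = 1/2592 = 0.000386

0.000386


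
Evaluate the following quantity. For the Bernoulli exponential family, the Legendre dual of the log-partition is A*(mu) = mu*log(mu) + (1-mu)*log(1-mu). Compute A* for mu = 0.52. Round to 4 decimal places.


Legendre transform for Bernoulli:
A*(mu) = mu*log(mu) + (1-mu)*log(1-mu).
mu = 0.52, 1-mu = 0.48.
mu*log(mu) = 0.52*log(0.52) = -0.340042.
(1-mu)*log(1-mu) = 0.48*log(0.48) = -0.352305.
A* = -0.340042 + -0.352305 = -0.6923

-0.6923


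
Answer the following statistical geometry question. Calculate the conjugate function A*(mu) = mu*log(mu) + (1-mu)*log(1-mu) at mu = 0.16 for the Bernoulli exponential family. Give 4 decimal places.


Legendre transform for Bernoulli:
A*(mu) = mu*log(mu) + (1-mu)*log(1-mu).
mu = 0.16, 1-mu = 0.84.
mu*log(mu) = 0.16*log(0.16) = -0.293213.
(1-mu)*log(1-mu) = 0.84*log(0.84) = -0.146457.
A* = -0.293213 + -0.146457 = -0.4397

-0.4397


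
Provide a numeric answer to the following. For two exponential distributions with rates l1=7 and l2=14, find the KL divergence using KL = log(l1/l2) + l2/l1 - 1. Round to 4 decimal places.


KL divergence for exponential family:
KL = log(l1/l2) + l2/l1 - 1.
log(7/14) = -0.693147.
14/7 = 2.0.
KL = -0.693147 + 2.0 - 1 = 0.3069

0.3069


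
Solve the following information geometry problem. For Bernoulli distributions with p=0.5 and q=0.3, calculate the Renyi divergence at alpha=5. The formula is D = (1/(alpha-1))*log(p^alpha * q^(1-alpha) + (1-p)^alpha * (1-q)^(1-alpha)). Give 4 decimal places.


Renyi divergence of order alpha between Bernoulli distributions:
D = (1/(alpha-1))*log(p^alpha * q^(1-alpha) + (1-p)^alpha * (1-q)^(1-alpha)).
alpha = 5, p = 0.5, q = 0.3.
p^alpha * q^(1-alpha) = 0.5^5 * 0.3^-4 = 3.858025.
(1-p)^alpha * (1-q)^(1-alpha) = 0.5^5 * 0.7^-4 = 0.130154.
sum = 3.858025 + 0.130154 = 3.988179.
D = (1/4)*log(3.988179) = 0.3458

0.3458


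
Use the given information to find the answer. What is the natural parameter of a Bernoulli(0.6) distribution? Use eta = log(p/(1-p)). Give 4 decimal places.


Natural parameter for Bernoulli: eta = log(p/(1-p)).
p = 0.6, 1-p = 0.4.
p/(1-p) = 1.5.
eta = log(1.5) = 0.4055

0.4055


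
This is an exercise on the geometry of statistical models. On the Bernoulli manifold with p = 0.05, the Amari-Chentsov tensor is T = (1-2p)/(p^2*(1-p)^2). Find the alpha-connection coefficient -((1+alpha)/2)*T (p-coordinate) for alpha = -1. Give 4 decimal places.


Skewness (Amari-Chentsov) tensor: T = (1-2p)/(p^2*(1-p)^2).
p = 0.05, 1-2p = 0.9, p^2 = 0.0025, (1-p)^2 = 0.9025.
T = 0.9/(0.0025 * 0.9025) = 398.891967.
In the p-coordinate, Gamma^(alpha) = Gamma^(0) - (alpha/2)*T with Gamma^(0) = (1/2)*g'(p) = -T/2,
so Gamma^(alpha) = -((1+alpha)/2)*T.
alpha = -1, -(1+alpha)/2 = 0.0.
Gamma = 0.0 * 398.891967 = 0.0000

0.0000


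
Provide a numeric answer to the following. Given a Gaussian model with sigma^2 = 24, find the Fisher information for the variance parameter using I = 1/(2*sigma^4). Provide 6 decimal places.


Fisher information for variance: I(sigma^2) = 1/(2*sigma^4).
sigma^2 = 24, so sigma^4 = 576.
I = 1/(2*576) = 1/1152 = 0.000868

0.000868


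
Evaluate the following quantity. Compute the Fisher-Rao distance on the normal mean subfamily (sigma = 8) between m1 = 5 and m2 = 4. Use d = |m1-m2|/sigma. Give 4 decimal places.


On the fixed-variance normal subfamily, geodesic distance = |m1-m2|/sigma.
|5 - 4| = 1.
sigma = 8.
d = 1/8 = 0.1250

0.1250


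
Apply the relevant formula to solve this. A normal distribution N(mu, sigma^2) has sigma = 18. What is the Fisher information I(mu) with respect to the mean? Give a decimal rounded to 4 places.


The Fisher information for the mean of a normal distribution is I(mu) = 1/sigma^2.
sigma = 18, so sigma^2 = 324.
I(mu) = 1/324 = 0.0031

0.0031


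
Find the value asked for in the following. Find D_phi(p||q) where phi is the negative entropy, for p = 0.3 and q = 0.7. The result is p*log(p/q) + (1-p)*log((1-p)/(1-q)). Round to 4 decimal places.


Bregman divergence with negative entropy generator:
D = p*log(p/q) + (1-p)*log((1-p)/(1-q)).
p = 0.3, q = 0.7.
p*log(p/q) = 0.3*log(0.3/0.7) = -0.254189.
(1-p)*log((1-p)/(1-q)) = 0.7*log(0.7/0.3) = 0.593109.
D = -0.254189 + 0.593109 = 0.3389

0.3389


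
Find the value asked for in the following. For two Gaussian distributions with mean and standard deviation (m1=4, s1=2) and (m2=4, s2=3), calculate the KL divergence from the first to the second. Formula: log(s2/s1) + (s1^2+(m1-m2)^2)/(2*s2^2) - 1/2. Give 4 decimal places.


KL divergence between normal distributions:
KL = log(s2/s1) + (s1^2 + (m1-m2)^2)/(2*s2^2) - 1/2.
log(3/2) = 0.405465.
(2^2 + (4-4)^2)/(2*3^2) = (4 + 0)/18 = 0.222222.
KL = 0.405465 + 0.222222 - 0.5 = 0.1277

0.1277


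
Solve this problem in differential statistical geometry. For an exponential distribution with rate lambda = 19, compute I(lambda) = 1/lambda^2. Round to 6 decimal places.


Fisher information for exponential: I(lambda) = 1/lambda^2.
lambda = 19, lambda^2 = 361.
I = 1/361 = 0.002770

0.002770


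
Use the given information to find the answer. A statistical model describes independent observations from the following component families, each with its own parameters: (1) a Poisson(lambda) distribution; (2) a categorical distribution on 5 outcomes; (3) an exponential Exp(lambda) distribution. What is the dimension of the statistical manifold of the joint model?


The dimension of a statistical manifold equals the number of free
(independent) real parameters of the model. For a product of independent
blocks the parameter counts add.
- Poisson (lambda): 1.
- categorical on 5 outcomes (probabilities sum to 1): 5-1 = 4.
- exponential (lambda): 1.
Total = 1 + 4 + 1 = 6.
Dimension = 6

6


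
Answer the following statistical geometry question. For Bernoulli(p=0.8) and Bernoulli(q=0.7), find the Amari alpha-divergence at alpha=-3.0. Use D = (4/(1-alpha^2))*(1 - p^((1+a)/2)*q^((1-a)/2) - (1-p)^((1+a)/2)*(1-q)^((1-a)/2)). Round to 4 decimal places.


Amari alpha-divergence:
D = (4/(1-alpha^2))*(1 - p^((1+a)/2)*q^((1-a)/2) - (1-p)^((1+a)/2)*(1-q)^((1-a)/2)).
alpha = -3.0, p = 0.8, q = 0.7.
e1 = (1+alpha)/2 = -1.0, e2 = (1-alpha)/2 = 2.0.
t1 = p^e1 * q^e2 = 0.8^-1.0 * 0.7^2.0 = 0.6125.
t2 = (1-p)^e1 * (1-q)^e2 = 0.2^-1.0 * 0.3^2.0 = 0.45.
4/(1-alpha^2) = -0.5.
D = -0.5*(1 - 0.6125 - 0.45) = 0.0313

0.0313


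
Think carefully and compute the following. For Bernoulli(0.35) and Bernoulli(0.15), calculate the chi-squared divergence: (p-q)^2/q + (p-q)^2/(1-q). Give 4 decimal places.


Chi-squared divergence between Bernoulli distributions:
chi^2 = (p-q)^2/q + (p-q)^2/(1-q).
p = 0.35, q = 0.15, p-q = 0.2.
(p-q)^2 = 0.04.
term1 = 0.04/0.15 = 0.266667.
term2 = 0.04/0.85 = 0.047059.
chi^2 = 0.266667 + 0.047059 = 0.3137

0.3137


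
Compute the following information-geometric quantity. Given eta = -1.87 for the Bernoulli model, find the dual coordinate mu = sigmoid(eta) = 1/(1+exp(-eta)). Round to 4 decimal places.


Dual coordinate (expectation parameter) for Bernoulli:
mu = 1/(1+exp(-eta)).
eta = -1.87.
exp(-eta) = exp(1.87) = 6.488296.
mu = 1/(1+6.488296) = 0.1335

0.1335


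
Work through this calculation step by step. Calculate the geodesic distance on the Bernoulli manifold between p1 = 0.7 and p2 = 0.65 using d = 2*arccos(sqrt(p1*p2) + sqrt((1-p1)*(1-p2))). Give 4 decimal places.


Geodesic distance on Bernoulli manifold:
d(p1,p2) = 2*arccos(sqrt(p1*p2) + sqrt((1-p1)*(1-p2))).
sqrt(p1*p2) = sqrt(0.7*0.65) = 0.674537.
sqrt((1-p1)*(1-p2)) = sqrt(0.3*0.35) = 0.324037.
arg = 0.674537 + 0.324037 = 0.998574.
d = 2*arccos(0.998574) = 0.1068

0.1068


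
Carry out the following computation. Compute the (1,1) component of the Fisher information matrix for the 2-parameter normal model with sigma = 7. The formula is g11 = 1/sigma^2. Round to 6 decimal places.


For the 2-parameter normal family, the Fisher metric has:
  g11 = 1/sigma^2, g22 = 2/sigma^2.
sigma = 7, sigma^2 = 49.
g11 = 0.020408

0.020408


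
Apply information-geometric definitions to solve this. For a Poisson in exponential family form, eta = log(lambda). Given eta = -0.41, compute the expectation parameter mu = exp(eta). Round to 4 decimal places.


Expectation parameter for Poisson exponential family:
mu = exp(eta).
eta = -0.41.
mu = exp(-0.41) = 0.6637

0.6637


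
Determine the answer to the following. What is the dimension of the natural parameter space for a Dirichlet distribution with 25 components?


Exponential family dimension calculation:
Dirichlet with 25 components has 25 natural parameters.

25


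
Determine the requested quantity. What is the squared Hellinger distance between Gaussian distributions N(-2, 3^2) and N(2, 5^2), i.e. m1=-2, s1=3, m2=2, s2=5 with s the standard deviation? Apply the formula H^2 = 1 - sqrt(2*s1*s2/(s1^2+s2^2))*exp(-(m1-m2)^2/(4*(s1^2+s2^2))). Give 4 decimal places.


Squared Hellinger distance for Gaussians:
H^2 = 1 - sqrt(2*s1*s2/(s1^2+s2^2)) * exp(-(m1-m2)^2/(4*(s1^2+s2^2))).
s1^2 = 9, s2^2 = 25, s1^2+s2^2 = 34.
sqrt(2*3*5/(34)) = 0.939336.
(m1-m2)^2 = (-4)^2 = 16.
exp(-16/(4*34)) = exp(-0.117647) = 0.88901.
H^2 = 1 - 0.939336*0.88901 = 0.1649

0.1649


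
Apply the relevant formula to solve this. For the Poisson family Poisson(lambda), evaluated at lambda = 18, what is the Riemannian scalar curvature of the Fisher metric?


This family has a single free parameter, so its statistical manifold
is 1-dimensional. The Riemann curvature tensor of any 1-dimensional
Riemannian manifold vanishes identically, so R = 0.

0


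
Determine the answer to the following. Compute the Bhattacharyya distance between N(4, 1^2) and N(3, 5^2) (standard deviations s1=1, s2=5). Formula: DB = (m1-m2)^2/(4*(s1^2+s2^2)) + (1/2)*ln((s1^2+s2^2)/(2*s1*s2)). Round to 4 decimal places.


Bhattacharyya distance between two Gaussians:
DB = (m1-m2)^2/(4*(s1^2+s2^2)) + (1/2)*ln((s1^2+s2^2)/(2*s1*s2)).
(m1-m2)^2 = (1)^2 = 1.
s1^2+s2^2 = 1 + 25 = 26.
term1 = 1/104 = 0.009615.
term2 = 0.5*ln(26/10.0) = 0.477756.
DB = 0.009615 + 0.477756 = 0.4874

0.4874


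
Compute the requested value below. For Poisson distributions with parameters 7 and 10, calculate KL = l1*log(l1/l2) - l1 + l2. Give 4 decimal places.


KL divergence for Poisson:
KL = l1*log(l1/l2) - l1 + l2.
l1 = 7, l2 = 10.
log(7/10) = -0.356675.
l1*log(l1/l2) = 7 * -0.356675 = -2.496725.
KL = -2.496725 - 7 + 10 = 0.5033

0.5033


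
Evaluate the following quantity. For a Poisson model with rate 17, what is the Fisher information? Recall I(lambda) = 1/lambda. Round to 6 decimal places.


Fisher information for Poisson: I(lambda) = 1/lambda.
lambda = 17.
I(lambda) = 1/17 = 0.058824

0.058824


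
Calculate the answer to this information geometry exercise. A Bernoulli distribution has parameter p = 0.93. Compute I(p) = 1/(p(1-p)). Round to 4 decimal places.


For Bernoulli(p), Fisher information is I(p) = 1/(p*(1-p)).
p = 0.93, 1-p = 0.07.
p*(1-p) = 0.0651.
I(p) = 1/0.0651 = 15.3610

15.3610


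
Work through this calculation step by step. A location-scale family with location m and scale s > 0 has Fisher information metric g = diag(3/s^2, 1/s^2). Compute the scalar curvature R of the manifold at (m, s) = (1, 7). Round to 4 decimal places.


The metric has the form g = (A dm^2 + B ds^2)/s^2 with A = 3, B = 1.
Substitute u = sqrt(A/B)*m: g = B*(du^2 + ds^2)/s^2, i.e. B times the
Poincare upper half-plane metric, which has constant Gaussian curvature -1.
Scaling a 2D metric by a constant c divides the Gaussian curvature by c,
so K = -1/B = -1/(1) = -1.0000 everywhere (the point (m, s) = (1, 7) is irrelevant:
the curvature is constant).
Scalar curvature in dimension 2: R = 2K = -2/(1) = -2.0000.

-2.0000


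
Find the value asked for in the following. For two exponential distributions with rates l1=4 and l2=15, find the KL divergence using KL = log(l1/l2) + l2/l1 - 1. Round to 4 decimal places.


KL divergence for exponential family:
KL = log(l1/l2) + l2/l1 - 1.
log(4/15) = -1.321756.
15/4 = 3.75.
KL = -1.321756 + 3.75 - 1 = 1.4282

1.4282


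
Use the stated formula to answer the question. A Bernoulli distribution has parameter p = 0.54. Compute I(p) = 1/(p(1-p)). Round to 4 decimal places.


For Bernoulli(p), Fisher information is I(p) = 1/(p*(1-p)).
p = 0.54, 1-p = 0.46.
p*(1-p) = 0.2484.
I(p) = 1/0.2484 = 4.0258

4.0258


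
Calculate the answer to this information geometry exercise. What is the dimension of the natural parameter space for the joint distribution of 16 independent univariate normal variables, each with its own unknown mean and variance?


Exponential family dimension calculation:
Each univariate normal has two natural parameters (mu/sigma^2 and -1/(2 sigma^2)).
With 16 independent components, dim = 2 * 16 = 32.

32


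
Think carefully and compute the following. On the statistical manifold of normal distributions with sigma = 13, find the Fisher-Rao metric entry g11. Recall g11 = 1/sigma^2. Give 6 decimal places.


For the 2-parameter normal family, the Fisher metric has:
  g11 = 1/sigma^2, g22 = 2/sigma^2.
sigma = 13, sigma^2 = 169.
g11 = 0.005917

0.005917


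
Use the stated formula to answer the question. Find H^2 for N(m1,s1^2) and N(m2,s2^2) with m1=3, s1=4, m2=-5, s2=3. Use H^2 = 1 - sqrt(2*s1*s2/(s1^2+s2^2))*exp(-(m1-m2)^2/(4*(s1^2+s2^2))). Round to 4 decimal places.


Squared Hellinger distance for Gaussians:
H^2 = 1 - sqrt(2*s1*s2/(s1^2+s2^2)) * exp(-(m1-m2)^2/(4*(s1^2+s2^2))).
s1^2 = 16, s2^2 = 9, s1^2+s2^2 = 25.
sqrt(2*4*3/(25)) = 0.979796.
(m1-m2)^2 = (8)^2 = 64.
exp(-64/(4*25)) = exp(-0.64) = 0.527292.
H^2 = 1 - 0.979796*0.527292 = 0.4834

0.4834


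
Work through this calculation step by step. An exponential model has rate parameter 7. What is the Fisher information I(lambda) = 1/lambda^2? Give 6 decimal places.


Fisher information for exponential: I(lambda) = 1/lambda^2.
lambda = 7, lambda^2 = 49.
I = 1/49 = 0.020408

0.020408


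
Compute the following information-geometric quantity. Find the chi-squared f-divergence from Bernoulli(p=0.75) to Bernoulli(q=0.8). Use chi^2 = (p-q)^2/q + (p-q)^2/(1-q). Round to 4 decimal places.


Chi-squared divergence between Bernoulli distributions:
chi^2 = (p-q)^2/q + (p-q)^2/(1-q).
p = 0.75, q = 0.8, p-q = -0.05.
(p-q)^2 = 0.0025.
term1 = 0.0025/0.8 = 0.003125.
term2 = 0.0025/0.2 = 0.0125.
chi^2 = 0.003125 + 0.0125 = 0.0156

0.0156


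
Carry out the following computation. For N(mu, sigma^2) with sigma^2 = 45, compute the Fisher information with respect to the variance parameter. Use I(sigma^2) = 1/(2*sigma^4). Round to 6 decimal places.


Fisher information for variance: I(sigma^2) = 1/(2*sigma^4).
sigma^2 = 45, so sigma^4 = 2025.
I = 1/(2*2025) = 1/4050 = 0.000247

0.000247


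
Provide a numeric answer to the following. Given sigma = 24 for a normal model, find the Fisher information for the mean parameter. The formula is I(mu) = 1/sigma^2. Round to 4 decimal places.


The Fisher information for the mean of a normal distribution is I(mu) = 1/sigma^2.
sigma = 24, so sigma^2 = 576.
I(mu) = 1/576 = 0.0017

0.0017


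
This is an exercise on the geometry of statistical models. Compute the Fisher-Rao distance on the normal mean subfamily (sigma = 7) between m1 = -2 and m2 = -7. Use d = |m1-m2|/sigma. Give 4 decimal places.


On the fixed-variance normal subfamily, geodesic distance = |m1-m2|/sigma.
|-2 - -7| = 5.
sigma = 7.
d = 5/7 = 0.7143

0.7143


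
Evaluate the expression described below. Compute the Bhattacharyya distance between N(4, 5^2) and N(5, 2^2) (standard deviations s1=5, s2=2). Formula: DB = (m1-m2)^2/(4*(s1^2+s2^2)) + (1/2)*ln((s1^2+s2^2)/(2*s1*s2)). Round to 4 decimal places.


Bhattacharyya distance between two Gaussians:
DB = (m1-m2)^2/(4*(s1^2+s2^2)) + (1/2)*ln((s1^2+s2^2)/(2*s1*s2)).
(m1-m2)^2 = (-1)^2 = 1.
s1^2+s2^2 = 25 + 4 = 29.
term1 = 1/116 = 0.008621.
term2 = 0.5*ln(29/20.0) = 0.185782.
DB = 0.008621 + 0.185782 = 0.1944

0.1944


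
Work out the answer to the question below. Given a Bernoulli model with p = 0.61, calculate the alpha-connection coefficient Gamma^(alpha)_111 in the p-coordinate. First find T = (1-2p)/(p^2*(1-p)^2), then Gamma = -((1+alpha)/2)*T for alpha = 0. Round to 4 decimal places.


Skewness (Amari-Chentsov) tensor: T = (1-2p)/(p^2*(1-p)^2).
p = 0.61, 1-2p = -0.22, p^2 = 0.3721, (1-p)^2 = 0.1521.
T = -0.22/(0.3721 * 0.1521) = -3.887172.
In the p-coordinate, Gamma^(alpha) = Gamma^(0) - (alpha/2)*T with Gamma^(0) = (1/2)*g'(p) = -T/2,
so Gamma^(alpha) = -((1+alpha)/2)*T.
alpha = 0, -(1+alpha)/2 = -0.5.
Gamma = -0.5 * -3.887172 = 1.9436

1.9436


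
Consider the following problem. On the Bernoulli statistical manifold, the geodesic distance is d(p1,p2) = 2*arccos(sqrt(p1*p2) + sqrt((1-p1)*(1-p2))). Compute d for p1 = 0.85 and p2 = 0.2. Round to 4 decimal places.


Geodesic distance on Bernoulli manifold:
d(p1,p2) = 2*arccos(sqrt(p1*p2) + sqrt((1-p1)*(1-p2))).
sqrt(p1*p2) = sqrt(0.85*0.2) = 0.412311.
sqrt((1-p1)*(1-p2)) = sqrt(0.15*0.8) = 0.34641.
arg = 0.412311 + 0.34641 = 0.758721.
d = 2*arccos(0.758721) = 1.4189

1.4189


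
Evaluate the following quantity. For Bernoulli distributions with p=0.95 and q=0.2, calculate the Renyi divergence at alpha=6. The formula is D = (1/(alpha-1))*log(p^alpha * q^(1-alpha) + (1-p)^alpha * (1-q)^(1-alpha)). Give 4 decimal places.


Renyi divergence of order alpha between Bernoulli distributions:
D = (1/(alpha-1))*log(p^alpha * q^(1-alpha) + (1-p)^alpha * (1-q)^(1-alpha)).
alpha = 6, p = 0.95, q = 0.2.
p^alpha * q^(1-alpha) = 0.95^6 * 0.2^-5 = 2297.162158.
(1-p)^alpha * (1-q)^(1-alpha) = 0.05^6 * 0.8^-5 = 0.0.
sum = 2297.162158 + 0.0 = 2297.162158.
D = (1/5)*log(2297.162158) = 1.5479

1.5479


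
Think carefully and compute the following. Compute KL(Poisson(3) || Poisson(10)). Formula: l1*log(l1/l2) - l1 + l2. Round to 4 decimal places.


KL divergence for Poisson:
KL = l1*log(l1/l2) - l1 + l2.
l1 = 3, l2 = 10.
log(3/10) = -1.203973.
l1*log(l1/l2) = 3 * -1.203973 = -3.611918.
KL = -3.611918 - 3 + 10 = 3.3881

3.3881


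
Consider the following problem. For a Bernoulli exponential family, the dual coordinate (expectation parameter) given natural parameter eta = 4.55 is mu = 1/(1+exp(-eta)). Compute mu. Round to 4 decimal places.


Dual coordinate (expectation parameter) for Bernoulli:
mu = 1/(1+exp(-eta)).
eta = 4.55.
exp(-eta) = exp(-4.55) = 0.010567.
mu = 1/(1+0.010567) = 0.9895

0.9895


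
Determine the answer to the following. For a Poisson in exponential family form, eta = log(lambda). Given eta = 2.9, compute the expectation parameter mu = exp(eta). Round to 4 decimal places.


Expectation parameter for Poisson exponential family:
mu = exp(eta).
eta = 2.9.
mu = exp(2.9) = 18.1741

18.1741


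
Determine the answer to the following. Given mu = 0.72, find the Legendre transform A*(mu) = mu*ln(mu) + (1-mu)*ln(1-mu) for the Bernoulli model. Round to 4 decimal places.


Legendre transform for Bernoulli:
A*(mu) = mu*log(mu) + (1-mu)*log(1-mu).
mu = 0.72, 1-mu = 0.28.
mu*log(mu) = 0.72*log(0.72) = -0.236523.
(1-mu)*log(1-mu) = 0.28*log(0.28) = -0.35643.
A* = -0.236523 + -0.35643 = -0.5930

-0.5930


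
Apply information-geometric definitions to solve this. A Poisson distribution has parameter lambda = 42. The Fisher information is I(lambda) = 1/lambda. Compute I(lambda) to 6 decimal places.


Fisher information for Poisson: I(lambda) = 1/lambda.
lambda = 42.
I(lambda) = 1/42 = 0.023810

0.023810


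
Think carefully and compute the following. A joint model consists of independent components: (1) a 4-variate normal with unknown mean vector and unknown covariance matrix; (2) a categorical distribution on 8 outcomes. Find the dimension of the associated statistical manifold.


The dimension of a statistical manifold equals the number of free
(independent) real parameters of the model. For a product of independent
blocks the parameter counts add.
- 4-variate normal: 4 (mean) + 4*5/2 = 10 (symmetric covariance) = 14.
- categorical on 8 outcomes (probabilities sum to 1): 8-1 = 7.
Total = 14 + 7 = 21.
Dimension = 21

21


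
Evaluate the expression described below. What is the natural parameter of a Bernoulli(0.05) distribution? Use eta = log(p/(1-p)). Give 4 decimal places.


Natural parameter for Bernoulli: eta = log(p/(1-p)).
p = 0.05, 1-p = 0.95.
p/(1-p) = 0.052632.
eta = log(0.052632) = -2.9444

-2.9444


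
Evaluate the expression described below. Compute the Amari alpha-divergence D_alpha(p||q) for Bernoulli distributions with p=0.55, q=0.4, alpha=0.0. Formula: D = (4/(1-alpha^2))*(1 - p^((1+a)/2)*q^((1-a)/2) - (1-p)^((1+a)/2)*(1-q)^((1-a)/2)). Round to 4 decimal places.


Amari alpha-divergence:
D = (4/(1-alpha^2))*(1 - p^((1+a)/2)*q^((1-a)/2) - (1-p)^((1+a)/2)*(1-q)^((1-a)/2)).
alpha = 0.0, p = 0.55, q = 0.4.
e1 = (1+alpha)/2 = 0.5, e2 = (1-alpha)/2 = 0.5.
t1 = p^e1 * q^e2 = 0.55^0.5 * 0.4^0.5 = 0.469042.
t2 = (1-p)^e1 * (1-q)^e2 = 0.45^0.5 * 0.6^0.5 = 0.519615.
4/(1-alpha^2) = 4.0.
D = 4.0*(1 - 0.469042 - 0.519615) = 0.0454

0.0454


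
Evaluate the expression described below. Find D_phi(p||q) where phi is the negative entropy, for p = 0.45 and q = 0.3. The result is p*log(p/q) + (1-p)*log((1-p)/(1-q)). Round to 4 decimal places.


Bregman divergence with negative entropy generator:
D = p*log(p/q) + (1-p)*log((1-p)/(1-q)).
p = 0.45, q = 0.3.
p*log(p/q) = 0.45*log(0.45/0.3) = 0.182459.
(1-p)*log((1-p)/(1-q)) = 0.55*log(0.55/0.7) = -0.132639.
D = 0.182459 + -0.132639 = 0.0498

0.0498


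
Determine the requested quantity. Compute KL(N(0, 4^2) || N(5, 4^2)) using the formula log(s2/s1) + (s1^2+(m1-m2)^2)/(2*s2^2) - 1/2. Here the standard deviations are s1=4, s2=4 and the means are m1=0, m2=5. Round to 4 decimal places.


KL divergence between normal distributions:
KL = log(s2/s1) + (s1^2 + (m1-m2)^2)/(2*s2^2) - 1/2.
log(4/4) = 0.0.
(4^2 + (0-5)^2)/(2*4^2) = (16 + 25)/32 = 1.28125.
KL = 0.0 + 1.28125 - 0.5 = 0.7813

0.7813


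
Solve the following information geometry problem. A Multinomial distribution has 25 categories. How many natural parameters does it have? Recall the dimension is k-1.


Exponential family dimension calculation:
For Multinomial with k=25 categories, dim = k-1 = 24.

24


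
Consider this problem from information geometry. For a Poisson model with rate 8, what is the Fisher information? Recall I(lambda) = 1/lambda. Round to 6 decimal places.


Fisher information for Poisson: I(lambda) = 1/lambda.
lambda = 8.
I(lambda) = 1/8 = 0.125000

0.125000


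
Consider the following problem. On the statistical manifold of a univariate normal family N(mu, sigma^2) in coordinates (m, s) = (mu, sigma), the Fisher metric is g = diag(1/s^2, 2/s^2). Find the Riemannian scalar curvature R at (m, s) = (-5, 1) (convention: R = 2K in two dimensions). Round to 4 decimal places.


The metric has the form g = (A dm^2 + B ds^2)/s^2 with A = 1, B = 2.
Substitute u = sqrt(A/B)*m: g = B*(du^2 + ds^2)/s^2, i.e. B times the
Poincare upper half-plane metric, which has constant Gaussian curvature -1.
Scaling a 2D metric by a constant c divides the Gaussian curvature by c,
so K = -1/B = -1/(2) = -0.5000 everywhere (the point (m, s) = (-5, 1) is irrelevant:
the curvature is constant).
Scalar curvature in dimension 2: R = 2K = -2/(2) = -1.0000.

-1.0000


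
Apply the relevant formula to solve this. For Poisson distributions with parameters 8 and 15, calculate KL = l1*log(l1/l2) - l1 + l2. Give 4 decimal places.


KL divergence for Poisson:
KL = l1*log(l1/l2) - l1 + l2.
l1 = 8, l2 = 15.
log(8/15) = -0.628609.
l1*log(l1/l2) = 8 * -0.628609 = -5.028869.
KL = -5.028869 - 8 + 15 = 1.9711

1.9711


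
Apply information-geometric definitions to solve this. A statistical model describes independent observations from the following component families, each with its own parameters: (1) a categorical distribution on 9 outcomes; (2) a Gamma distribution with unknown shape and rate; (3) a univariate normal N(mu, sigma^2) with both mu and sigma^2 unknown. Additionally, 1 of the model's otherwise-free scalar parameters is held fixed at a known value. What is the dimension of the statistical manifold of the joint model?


The dimension of a statistical manifold equals the number of free
(independent) real parameters of the model. For a product of independent
blocks the parameter counts add.
- categorical on 9 outcomes (probabilities sum to 1): 9-1 = 8.
- Gamma (shape, rate): 2.
- normal (mu, sigma^2): 2.
Total = 8 + 2 + 2 = 12.
1 parameter(s) fixed at known values: 12 - 1 = 11.
Dimension = 11

11


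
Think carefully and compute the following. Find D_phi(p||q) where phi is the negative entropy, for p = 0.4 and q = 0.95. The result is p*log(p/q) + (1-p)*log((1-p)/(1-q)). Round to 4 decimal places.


Bregman divergence with negative entropy generator:
D = p*log(p/q) + (1-p)*log((1-p)/(1-q)).
p = 0.4, q = 0.95.
p*log(p/q) = 0.4*log(0.4/0.95) = -0.345999.
(1-p)*log((1-p)/(1-q)) = 0.6*log(0.6/0.05) = 1.490944.
D = -0.345999 + 1.490944 = 1.1449

1.1449


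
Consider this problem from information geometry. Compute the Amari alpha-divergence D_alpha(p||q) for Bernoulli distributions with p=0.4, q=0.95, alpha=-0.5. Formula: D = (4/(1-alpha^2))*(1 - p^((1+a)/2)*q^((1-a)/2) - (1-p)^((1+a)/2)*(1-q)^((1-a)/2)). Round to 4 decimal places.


Amari alpha-divergence:
D = (4/(1-alpha^2))*(1 - p^((1+a)/2)*q^((1-a)/2) - (1-p)^((1+a)/2)*(1-q)^((1-a)/2)).
alpha = -0.5, p = 0.4, q = 0.95.
e1 = (1+alpha)/2 = 0.25, e2 = (1-alpha)/2 = 0.75.
t1 = p^e1 * q^e2 = 0.4^0.25 * 0.95^0.75 = 0.765258.
t2 = (1-p)^e1 * (1-q)^e2 = 0.6^0.25 * 0.05^0.75 = 0.09306.
4/(1-alpha^2) = 5.333333.
D = 5.333333*(1 - 0.765258 - 0.09306) = 0.7556

0.7556


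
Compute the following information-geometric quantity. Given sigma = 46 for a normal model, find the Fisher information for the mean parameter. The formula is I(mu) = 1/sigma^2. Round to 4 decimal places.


The Fisher information for the mean of a normal distribution is I(mu) = 1/sigma^2.
sigma = 46, so sigma^2 = 2116.
I(mu) = 1/2116 = 0.0005

0.0005


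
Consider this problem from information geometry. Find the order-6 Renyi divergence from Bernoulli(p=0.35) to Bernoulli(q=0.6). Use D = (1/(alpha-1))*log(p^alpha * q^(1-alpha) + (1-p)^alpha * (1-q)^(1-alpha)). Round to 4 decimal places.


Renyi divergence of order alpha between Bernoulli distributions:
D = (1/(alpha-1))*log(p^alpha * q^(1-alpha) + (1-p)^alpha * (1-q)^(1-alpha)).
alpha = 6, p = 0.35, q = 0.6.
p^alpha * q^(1-alpha) = 0.35^6 * 0.6^-5 = 0.02364.
(1-p)^alpha * (1-q)^(1-alpha) = 0.65^6 * 0.4^-5 = 7.365126.
sum = 0.02364 + 7.365126 = 7.388766.
D = (1/5)*log(7.388766) = 0.4000

0.4000


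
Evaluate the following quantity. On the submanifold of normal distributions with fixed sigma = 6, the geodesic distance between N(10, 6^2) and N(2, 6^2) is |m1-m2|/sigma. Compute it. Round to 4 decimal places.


On the fixed-variance normal subfamily, geodesic distance = |m1-m2|/sigma.
|10 - 2| = 8.
sigma = 6.
d = 8/6 = 1.3333

1.3333


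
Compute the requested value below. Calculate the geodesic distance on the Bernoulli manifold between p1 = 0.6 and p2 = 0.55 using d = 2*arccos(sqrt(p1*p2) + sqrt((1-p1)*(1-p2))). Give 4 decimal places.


Geodesic distance on Bernoulli manifold:
d(p1,p2) = 2*arccos(sqrt(p1*p2) + sqrt((1-p1)*(1-p2))).
sqrt(p1*p2) = sqrt(0.6*0.55) = 0.574456.
sqrt((1-p1)*(1-p2)) = sqrt(0.4*0.45) = 0.424264.
arg = 0.574456 + 0.424264 = 0.99872.
d = 2*arccos(0.99872) = 0.1012

0.1012


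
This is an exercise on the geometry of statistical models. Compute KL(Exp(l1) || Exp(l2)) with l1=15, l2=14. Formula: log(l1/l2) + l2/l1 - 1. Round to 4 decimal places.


KL divergence for exponential family:
KL = log(l1/l2) + l2/l1 - 1.
log(15/14) = 0.068993.
14/15 = 0.933333.
KL = 0.068993 + 0.933333 - 1 = 0.0023

0.0023


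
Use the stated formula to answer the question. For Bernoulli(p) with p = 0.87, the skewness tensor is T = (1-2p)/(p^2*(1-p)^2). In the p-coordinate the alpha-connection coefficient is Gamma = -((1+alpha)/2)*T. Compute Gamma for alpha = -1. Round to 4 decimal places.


Skewness (Amari-Chentsov) tensor: T = (1-2p)/(p^2*(1-p)^2).
p = 0.87, 1-2p = -0.74, p^2 = 0.7569, (1-p)^2 = 0.0169.
T = -0.74/(0.7569 * 0.0169) = -57.850419.
In the p-coordinate, Gamma^(alpha) = Gamma^(0) - (alpha/2)*T with Gamma^(0) = (1/2)*g'(p) = -T/2,
so Gamma^(alpha) = -((1+alpha)/2)*T.
alpha = -1, -(1+alpha)/2 = 0.0.
Gamma = 0.0 * -57.850419 = 0.0000

0.0000


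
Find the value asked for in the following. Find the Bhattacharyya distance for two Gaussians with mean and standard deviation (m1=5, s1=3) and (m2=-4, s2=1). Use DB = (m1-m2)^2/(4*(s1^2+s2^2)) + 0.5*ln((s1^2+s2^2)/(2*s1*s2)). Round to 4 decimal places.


Bhattacharyya distance between two Gaussians:
DB = (m1-m2)^2/(4*(s1^2+s2^2)) + (1/2)*ln((s1^2+s2^2)/(2*s1*s2)).
(m1-m2)^2 = (9)^2 = 81.
s1^2+s2^2 = 9 + 1 = 10.
term1 = 81/40 = 2.025.
term2 = 0.5*ln(10/6.0) = 0.255413.
DB = 2.025 + 0.255413 = 2.2804

2.2804


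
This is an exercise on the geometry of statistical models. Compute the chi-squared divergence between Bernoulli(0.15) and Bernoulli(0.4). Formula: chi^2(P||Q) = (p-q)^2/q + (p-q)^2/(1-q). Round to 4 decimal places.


Chi-squared divergence between Bernoulli distributions:
chi^2 = (p-q)^2/q + (p-q)^2/(1-q).
p = 0.15, q = 0.4, p-q = -0.25.
(p-q)^2 = 0.0625.
term1 = 0.0625/0.4 = 0.15625.
term2 = 0.0625/0.6 = 0.104167.
chi^2 = 0.15625 + 0.104167 = 0.2604

0.2604


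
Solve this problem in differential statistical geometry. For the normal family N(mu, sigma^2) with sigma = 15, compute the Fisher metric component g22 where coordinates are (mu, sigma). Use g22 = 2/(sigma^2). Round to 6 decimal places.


For the 2-parameter normal family, the Fisher metric has:
  g11 = 1/sigma^2, g22 = 2/sigma^2.
sigma = 15, sigma^2 = 225.
g22 = 0.008889

0.008889


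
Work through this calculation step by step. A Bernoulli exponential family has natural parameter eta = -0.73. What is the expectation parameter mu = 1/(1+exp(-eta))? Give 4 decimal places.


Dual coordinate (expectation parameter) for Bernoulli:
mu = 1/(1+exp(-eta)).
eta = -0.73.
exp(-eta) = exp(0.73) = 2.075081.
mu = 1/(1+2.075081) = 0.3252

0.3252


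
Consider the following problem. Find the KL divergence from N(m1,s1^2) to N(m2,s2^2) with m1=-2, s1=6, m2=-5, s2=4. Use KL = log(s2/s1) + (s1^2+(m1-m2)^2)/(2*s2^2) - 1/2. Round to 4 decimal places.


KL divergence between normal distributions:
KL = log(s2/s1) + (s1^2 + (m1-m2)^2)/(2*s2^2) - 1/2.
log(4/6) = -0.405465.
(6^2 + (-2--5)^2)/(2*4^2) = (36 + 9)/32 = 1.40625.
KL = -0.405465 + 1.40625 - 0.5 = 0.5008

0.5008


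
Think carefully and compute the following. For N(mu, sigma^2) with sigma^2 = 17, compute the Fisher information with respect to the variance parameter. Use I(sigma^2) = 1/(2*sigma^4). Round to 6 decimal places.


Fisher information for variance: I(sigma^2) = 1/(2*sigma^4).
sigma^2 = 17, so sigma^4 = 289.
I = 1/(2*289) = 1/578 = 0.001730

0.001730


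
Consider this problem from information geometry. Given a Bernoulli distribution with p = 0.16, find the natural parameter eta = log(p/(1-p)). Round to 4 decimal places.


Natural parameter for Bernoulli: eta = log(p/(1-p)).
p = 0.16, 1-p = 0.84.
p/(1-p) = 0.190476.
eta = log(0.190476) = -1.6582

-1.6582


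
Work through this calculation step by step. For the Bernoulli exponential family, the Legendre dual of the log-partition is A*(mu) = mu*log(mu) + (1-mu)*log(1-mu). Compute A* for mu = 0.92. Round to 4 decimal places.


Legendre transform for Bernoulli:
A*(mu) = mu*log(mu) + (1-mu)*log(1-mu).
mu = 0.92, 1-mu = 0.08.
mu*log(mu) = 0.92*log(0.92) = -0.076711.
(1-mu)*log(1-mu) = 0.08*log(0.08) = -0.202058.
A* = -0.076711 + -0.202058 = -0.2788

-0.2788


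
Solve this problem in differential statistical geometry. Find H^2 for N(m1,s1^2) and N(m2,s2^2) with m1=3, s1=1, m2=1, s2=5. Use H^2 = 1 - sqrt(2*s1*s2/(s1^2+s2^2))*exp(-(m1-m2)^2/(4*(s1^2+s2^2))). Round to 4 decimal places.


Squared Hellinger distance for Gaussians:
H^2 = 1 - sqrt(2*s1*s2/(s1^2+s2^2)) * exp(-(m1-m2)^2/(4*(s1^2+s2^2))).
s1^2 = 1, s2^2 = 25, s1^2+s2^2 = 26.
sqrt(2*1*5/(26)) = 0.620174.
(m1-m2)^2 = (2)^2 = 4.
exp(-4/(4*26)) = exp(-0.038462) = 0.962269.
H^2 = 1 - 0.620174*0.962269 = 0.4032

0.4032


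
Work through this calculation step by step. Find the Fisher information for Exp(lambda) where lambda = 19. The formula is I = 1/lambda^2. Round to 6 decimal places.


Fisher information for exponential: I(lambda) = 1/lambda^2.
lambda = 19, lambda^2 = 361.
I = 1/361 = 0.002770

0.002770


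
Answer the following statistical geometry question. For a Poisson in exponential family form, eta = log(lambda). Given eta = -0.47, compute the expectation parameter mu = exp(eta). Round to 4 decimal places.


Expectation parameter for Poisson exponential family:
mu = exp(eta).
eta = -0.47.
mu = exp(-0.47) = 0.6250

0.6250


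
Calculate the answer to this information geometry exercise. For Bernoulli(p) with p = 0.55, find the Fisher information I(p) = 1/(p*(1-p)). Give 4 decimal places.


For Bernoulli(p), Fisher information is I(p) = 1/(p*(1-p)).
p = 0.55, 1-p = 0.45.
p*(1-p) = 0.2475.
I(p) = 1/0.2475 = 4.0404

4.0404
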